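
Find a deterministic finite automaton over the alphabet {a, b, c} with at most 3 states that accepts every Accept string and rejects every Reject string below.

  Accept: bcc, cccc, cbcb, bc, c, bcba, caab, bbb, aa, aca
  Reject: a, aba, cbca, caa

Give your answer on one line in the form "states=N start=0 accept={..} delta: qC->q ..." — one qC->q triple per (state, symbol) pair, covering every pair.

states=3 start=0 accept={0,2} delta: 0a->1 0b->0 0c->2 1a->0 1b->0 1c->1 2a->0 2b->2 2c->0

Grow the machine one transition at a time. Run the examples from 0; the earliest place one falls off (shortest prefix, ties alphabetical) gets sent to the lowest-numbered state that keeps every Accept/Reject pair distinguishable — a pair clashes when both reach the same state with identical unread suffix — and to a fresh state only if none does.
a: 0a undefined. 0a->0: no, aa/a meet in 0. Open state 1: 0a->1.
b: 0b undefined. 0b->0: ok.
c: 0c undefined. 0c->0: no, bcba/a meet in 1. 0c->1: no, bc/a meet in 1. Open state 2: 0c->2.
aa: 1a undefined. 1a->0: ok.
ab: 1b undefined. 1b->0: ok.
ac: 1c undefined. 1c->0: no, aca/a meet in 1. 1c->1: ok.
ca: 2a undefined. 2a->0: ok.
cb: 2b undefined. 2b->0: no, cbcb/cbca meet in 0. 2b->1: no, cbcb/cbca meet in 0. 2b->2: ok.
cc: 2c undefined. 2c->0: ok.
All examples now run through 3 states with every (state, symbol) defined. Accept strings end in {0,2}, Reject strings end in {1}; accept={0,2}.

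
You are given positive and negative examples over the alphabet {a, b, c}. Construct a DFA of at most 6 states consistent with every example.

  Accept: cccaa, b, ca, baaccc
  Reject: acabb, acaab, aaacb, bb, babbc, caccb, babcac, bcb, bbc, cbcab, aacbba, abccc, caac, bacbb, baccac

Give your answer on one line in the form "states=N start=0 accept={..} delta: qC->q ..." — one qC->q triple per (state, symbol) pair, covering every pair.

states=5 start=0 accept={1,2} delta: 0a->0 0b->1 0c->1 1a->2 1b->3 1c->2 2a->2 2b->3 2c->3 3a->4 3b->3 3c->4 4a->2 4b->0 4c->1

State merging on the prefix tree: take the shortest (then alphabetical) example prefix whose next move is undefined and point that move at state 0, else 1, else 2, ...; a target is out if some Accept/Reject pair would then sit in one state with the same input left (inseparable). If every existing state is out, open a new one.
a: 0a undefined. 0a->0: ok.
b: 0b undefined. 0b->0: no, b/bb meet in 0. Open state 1: 0b->1.
c: 0c undefined. 0c->0: no, cccaa/caac meet in 0. 0c->1: ok.
ba: 1a undefined. 1a->0: no, b/acaab meet in 1. 1a->1: no, baaccc/abccc meet in 1 with "ccc" left. Open state 2: 1a->2.
bb: 1b undefined. 1b->0: no, b/bbc meet in 1. 1b->1: no, b/aaacb meet in 1. 1b->2: no, ca/aaacb meet in 2. Open state 3: 1b->3.
bc: 1c undefined. 1c->0: no, b/bcb meet in 1. 1c->1: no, b/abccc meet in 1. 1c->2: ok.
baa: 2a undefined. 2a->0: no, b/acaab meet in 1. 2a->1: no, ca/caac meet in 2. 2a->2: ok.
bab: 2b undefined. 2b->0: no, b/acabb meet in 1. 2b->1: no, b/acaab meet in 1. 2b->2: no, ca/acabb meet in 2. 2b->3: ok.
bac: 2c undefined. 2c->0: no, cccaa/caac meet in 0. 2c->1: no, cccaa/abccc meet in 2. 2c->2: no, cccaa/abccc meet in 2. 2c->3: ok.
bbc: 3c undefined. 3c->0: no, b/caccb meet in 1. 3c->1: no, b/bbc meet in 1. 3c->2: no, ca/bbc meet in 2. 3c->3: no, baaccc/acaab meet in 3. Open state 4: 3c->4.
babb: 3b undefined. 3b->0: no, b/babbc meet in 1. 3b->1: no, b/acabb meet in 1. 3b->2: no, ca/acabb meet in 2. 3b->3: ok.
cbca: 4a undefined. 4a->0: no, b/babcac meet in 1. 4a->1: no, ca/babcac meet in 2. 4a->2: ok.
ccca: 3a undefined. 3a->0: no, cccaa/aacbba meet in 0. 3a->1: no, b/aacbba meet in 1. 3a->2: no, cccaa/aacbba meet in 2. 3a->3: no, cccaa/acabb meet in 3. 3a->4: ok.
caccb: 4b undefined. 4b->0: ok.
baaccc: 4c undefined. 4c->0: no, baaccc/caccb meet in 0. 4c->1: ok.
All examples now run through 5 states with every (state, symbol) defined. Accept strings end in {1,2}, Reject strings end in {0,3,4}; accept={1,2}.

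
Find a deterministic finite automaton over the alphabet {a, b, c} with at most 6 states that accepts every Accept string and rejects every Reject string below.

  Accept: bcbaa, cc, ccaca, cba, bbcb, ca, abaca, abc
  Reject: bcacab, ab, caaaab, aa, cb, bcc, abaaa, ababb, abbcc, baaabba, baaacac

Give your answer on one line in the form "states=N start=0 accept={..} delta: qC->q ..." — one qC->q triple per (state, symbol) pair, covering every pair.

states=5 start=0 accept={2,3} delta: 0a->0 0b->1 0c->1 1a->2 1b->1 1c->2 2a->3 2b->3 2c->1 3a->4 3b->0 3c->2 4a->3 4b->2 4c->0

Grow the machine one transition at a time. Run the examples from 0; the earliest place one falls off (shortest prefix, ties alphabetical) gets sent to the lowest-numbered state that keeps every Accept/Reject pair distinguishable — a pair clashes when both reach the same state with identical unread suffix — and to a fresh state only if none does.
a: 0a undefined. 0a->0: ok.
b: 0b undefined. 0b->0: no, cc/bcc meet in 0 with "cc" left. Open state 1: 0b->1.
c: 0c undefined. 0c->0: no, cc/aa meet in 0. 0c->1: ok.
ba: 1a undefined. 1a->0: no, cba/baaabba meet in 1 with "ba" left. 1a->1: no, ca/ab meet in 1. Open state 2: 1a->2.
bb: 1b undefined. 1b->0: no, cc/abbcc meet in 1 with "c" left. 1b->1: ok.
bc: 1c undefined. 1c->0: no, cc/aa meet in 0. 1c->1: no, cc/ab meet in 1. 1c->2: ok.
baa: 2a undefined. 2a->0: no, cc/baaabba meet in 2. 2a->1: no, cc/abaaa meet in 2. 2a->2: no, cc/abaaa meet in 2. Open state 3: 2a->3.
bcb: 2b undefined. 2b->0: no, bcbaa/aa meet in 0. 2b->1: no, bbcb/ab meet in 1. 2b->2: no, bcbaa/abaaa meet in 3 with "a" left. 2b->3: ok.
bcc: 2c undefined. 2c->0: no, abaca/aa meet in 0. 2c->1: ok.
baaa: 3a undefined. 3a->0: no, bcbaa/aa meet in 0. 3a->1: no, bcbaa/baaabba meet in 2. 3a->2: no, cc/abaaa meet in 2. 3a->3: no, bcbaa/abaaa meet in 3. Open state 4: 3a->4.
bcac: 3c undefined. 3c->0: no, ccaca/aa meet in 0. 3c->1: no, bbcb/bcacab meet in 3. 3c->2: ok.
ababb: 3b undefined. 3b->0: ok.
baaab: 4b undefined. 4b->0: no, cc/baaabba meet in 2. 4b->1: no, cc/baaabba meet in 2. 4b->2: ok.
baaac: 4c undefined. 4c->0: ok.
bcbaa: 4a undefined. 4a->0: no, bcbaa/bcacab meet in 0. 4a->1: no, bcbaa/ab meet in 1. 4a->2: no, ccaca/caaaab meet in 3. 4a->3: ok.
All examples now run through 5 states with every (state, symbol) defined. Accept strings end in {2,3}, Reject strings end in {0,1,4}; accept={2,3}.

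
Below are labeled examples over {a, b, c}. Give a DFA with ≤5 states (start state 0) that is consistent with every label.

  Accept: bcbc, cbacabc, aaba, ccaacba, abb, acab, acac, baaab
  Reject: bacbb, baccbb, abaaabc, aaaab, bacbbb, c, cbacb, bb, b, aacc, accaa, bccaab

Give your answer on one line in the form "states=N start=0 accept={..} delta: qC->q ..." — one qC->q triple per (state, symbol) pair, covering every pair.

State merging on the prefix tree: take the shortest (then alphabetical) example prefix whose next move is undefined and point that move at state 0, else 1, else 2, ...; a target is out if some Accept/Reject pair would then sit in one state with the same input left (inseparable). If every existing state is out, open a new one.
a: 0a undefined. 0a->0: no, abb/bb meet in 0 with "bb" left. Open state 1: 0a->1.
b: 0b undefined. 0b->0: ok.
c: 0c undefined. 0c->0: no, bcbc/c meet in 0. 0c->1: ok.
aa: 1a undefined. 1a->0: no, aaba/c meet in 1. 1a->1: no, baaab/aaaab meet in 1 with "b" left. Open state 2: 1a->2.
ab: 1b undefined. 1b->0: no, bcbc/c meet in 1. 1b->1: no, abb/c meet in 1. 1b->2: ok.
ac: 1c undefined. 1c->0: no, abb/baccbb meet in 2 with "b" left. 1c->1: no, abb/bacbb meet in 2 with "b" left. 1c->2: ok.
aaa: 2a undefined. 2a->0: no, cbacabc/abaaabc meet in 2 with "bc" left. 2a->1: no, bcbc/abaaabc meet in 2 with "c" left. 2a->2: no, abb/aaaab meet in 2 with "b" left. Open state 3: 2a->3.
aab: 2b undefined. 2b->0: no, aaba/c meet in 1. 2b->1: no, aaba/bacbb meet in 2. 2b->2: no, abb/bacbb meet in 2. 2b->3: no, acab/bacbb meet in 3 with "b" left. Open state 4: 2b->4.
aac: 2c undefined. 2c->0: no, bcbc/baccbb meet in 0. 2c->1: no, bcbc/c meet in 1. 2c->2: no, bcbc/aacc meet in 2. 2c->3: no, acac/aacc meet in 3 with "c" left. 2c->4: ok.
aaaa: 3a undefined. 3a->0: no, bcbc/abaaabc meet in 4. 3a->1: ok.
aaba: 4a undefined. 4a->0: no, aaba/bb meet in 0. 4a->1: no, aaba/c meet in 1. 4a->2: no, aaba/aaaab meet in 2. 4a->3: ok.
aacc: 4c undefined. 4c->0: ok.
acab: 3b undefined. 3b->0: no, acab/abaaabc meet in 0. 3b->1: no, acab/c meet in 1. 3b->2: no, acab/aaaab meet in 2. 3b->3: ok.
acac: 3c undefined. 3c->0: no, acac/abaaabc meet in 0. 3c->1: no, cbacabc/abaaabc meet in 0. 3c->2: no, bcbc/cbacb meet in 4. 3c->3: no, aaba/cbacb meet in 3. 3c->4: ok.
bacbb: 4b undefined. 4b->0: ok.
All examples now run through 5 states with every (state, symbol) defined. Accept strings end in {3,4}, Reject strings end in {0,1,2}; accept={3,4}.

states=5 start=0 accept={3,4} delta: 0a->1 0b->0 0c->1 1a->2 1b->2 1c->2 2a->3 2b->4 2c->4 3a->1 3b->3 3c->4 4a->3 4b->0 4c->0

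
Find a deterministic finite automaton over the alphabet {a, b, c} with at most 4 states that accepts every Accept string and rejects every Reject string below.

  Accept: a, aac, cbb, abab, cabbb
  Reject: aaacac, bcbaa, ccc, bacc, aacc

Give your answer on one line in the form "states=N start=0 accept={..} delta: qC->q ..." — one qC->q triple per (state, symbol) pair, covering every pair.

states=3 start=0 accept={0,1} delta: 0a->0 0b->0 0c->1 1a->1 1b->2 1c->2 2a->2 2b->0 2c->2

Grow the machine one transition at a time. Run the examples from 0; the earliest place one falls off (shortest prefix, ties alphabetical) gets sent to the lowest-numbered state that keeps every Accept/Reject pair distinguishable — a pair clashes when both reach the same state with identical unread suffix — and to a fresh state only if none does.
a: 0a undefined. 0a->0: ok.
b: 0b undefined. 0b->0: ok.
c: 0c undefined. 0c->0: no, a/aaacac meet in 0. Open state 1: 0c->1.
ca: 1a undefined. 1a->0: no, aac/aaacac meet in 1. 1a->1: ok.
cb: 1b undefined. 1b->0: no, a/bcbaa meet in 0. 1b->1: no, aac/bcbaa meet in 1. Open state 2: 1b->2.
cc: 1c undefined. 1c->0: no, a/aaacac meet in 0. 1c->1: no, aac/aaacac meet in 1. 1c->2: ok.
cbb: 2b undefined. 2b->0: ok.
ccc: 2c undefined. 2c->0: no, a/ccc meet in 0. 2c->1: no, aac/ccc meet in 1. 2c->2: ok.
bcba: 2a undefined. 2a->0: no, a/bcbaa meet in 0. 2a->1: no, aac/bcbaa meet in 1. 2a->2: ok.
All examples now run through 3 states with every (state, symbol) defined. Accept strings end in {0,1}, Reject strings end in {2}; accept={0,1}.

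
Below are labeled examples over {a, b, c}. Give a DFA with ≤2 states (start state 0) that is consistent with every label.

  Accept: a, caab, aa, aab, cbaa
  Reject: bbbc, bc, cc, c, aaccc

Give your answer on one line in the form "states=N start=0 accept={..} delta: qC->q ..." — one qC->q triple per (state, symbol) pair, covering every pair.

State merging on the prefix tree: take the shortest (then alphabetical) example prefix whose next move is undefined and point that move at state 0, else 1, else 2, ...; a target is out if some Accept/Reject pair would then sit in one state with the same input left (inseparable). If every existing state is out, open a new one.
a: 0a undefined. 0a->0: ok.
b: 0b undefined. 0b->0: ok.
c: 0c undefined. 0c->0: no, a/bbbc meet in 0. Open state 1: 0c->1.
ca: 1a undefined. 1a->0: ok.
cb: 1b undefined. 1b->0: ok.
cc: 1c undefined. 1c->0: no, a/cc meet in 0. 1c->1: ok.
All examples now run through 2 states with every (state, symbol) defined. Accept strings end in {0}, Reject strings end in {1}; accept={0}.

states=2 start=0 accept={0} delta: 0a->0 0b->0 0c->1 1a->0 1b->0 1c->1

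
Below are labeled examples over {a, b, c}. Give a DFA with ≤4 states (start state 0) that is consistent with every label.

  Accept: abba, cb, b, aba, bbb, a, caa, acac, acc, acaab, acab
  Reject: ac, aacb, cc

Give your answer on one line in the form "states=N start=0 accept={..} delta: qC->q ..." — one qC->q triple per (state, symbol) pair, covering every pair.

states=3 start=0 accept={0,1} delta: 0a->1 0b->0 0c->1 1a->1 1b->0 1c->2 2a->0 2b->2 2c->0

Grow the machine one transition at a time. Run the examples from 0; the earliest place one falls off (shortest prefix, ties alphabetical) gets sent to the lowest-numbered state that keeps every Accept/Reject pair distinguishable — a pair clashes when both reach the same state with identical unread suffix — and to a fresh state only if none does.
a: 0a undefined. 0a->0: no, cb/aacb meet in 0 with "cb" left. Open state 1: 0a->1.
b: 0b undefined. 0b->0: ok.
c: 0c undefined. 0c->0: no, cb/cc meet in 0. 0c->1: ok.
aa: 1a undefined. 1a->0: no, cb/aacb meet in 1 with "b" left. 1a->1: ok.
ab: 1b undefined. 1b->0: ok.
ac: 1c undefined. 1c->0: no, cb/ac meet in 0. 1c->1: no, abba/ac meet in 1. Open state 2: 1c->2.
aca: 2a undefined. 2a->0: ok.
acc: 2c undefined. 2c->0: ok.
aacb: 2b undefined. 2b->0: no, cb/aacb meet in 0. 2b->1: no, abba/aacb meet in 1. 2b->2: ok.
All examples now run through 3 states with every (state, symbol) defined. Accept strings end in {0,1}, Reject strings end in {2}; accept={0,1}.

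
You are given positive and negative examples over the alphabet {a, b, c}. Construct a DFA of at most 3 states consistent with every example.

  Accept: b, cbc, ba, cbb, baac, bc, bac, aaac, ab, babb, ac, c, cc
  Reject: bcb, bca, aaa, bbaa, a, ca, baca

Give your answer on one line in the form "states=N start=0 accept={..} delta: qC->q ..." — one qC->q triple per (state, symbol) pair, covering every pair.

State merging on the prefix tree: take the shortest (then alphabetical) example prefix whose next move is undefined and point that move at state 0, else 1, else 2, ...; a target is out if some Accept/Reject pair would then sit in one state with the same input left (inseparable). If every existing state is out, open a new one.
a: 0a undefined. 0a->0: ok.
b: 0b undefined. 0b->0: no, b/aaa meet in 0. Open state 1: 0b->1.
c: 0c undefined. 0c->0: no, aaac/aaa meet in 0. 0c->1: no, ba/ca meet in 1 with "a" left. Open state 2: 0c->2.
ba: 1a undefined. 1a->0: no, ba/aaa meet in 0. 1a->1: ok.
bb: 1b undefined. 1b->0: ok.
bc: 1c undefined. 1c->0: no, b/bcb meet in 1. 1c->1: no, b/bca meet in 1. 1c->2: ok.
ca: 2a undefined. 2a->0: ok.
cb: 2b undefined. 2b->0: ok.
cc: 2c undefined. 2c->0: no, cc/bcb meet in 0. 2c->1: ok.
All examples now run through 3 states with every (state, symbol) defined. Accept strings end in {1,2}, Reject strings end in {0}; accept={1,2}.

states=3 start=0 accept={1,2} delta: 0a->0 0b->1 0c->2 1a->1 1b->0 1c->2 2a->0 2b->0 2c->1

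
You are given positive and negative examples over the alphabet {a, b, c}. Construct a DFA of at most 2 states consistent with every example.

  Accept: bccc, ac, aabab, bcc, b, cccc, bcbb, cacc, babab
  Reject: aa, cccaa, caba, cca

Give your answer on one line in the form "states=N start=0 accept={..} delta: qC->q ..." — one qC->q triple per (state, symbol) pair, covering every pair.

Fold the examples into a partial DFA from state 0: repeatedly fix the first undefined (state, symbol) met by the shortest-then-alphabetical prefix, trying targets in increasing order and rejecting any under which an Accept and a Reject string meet in one state with the same remainder; add a state when all current targets are rejected. Accepting states are where Accept strings end.
a: 0a undefined. 0a->0: ok.
b: 0b undefined. 0b->0: no, aabab/aa meet in 0. Open state 1: 0b->1.
c: 0c undefined. 0c->0: no, ac/aa meet in 0. 0c->1: ok.
ba: 1a undefined. 1a->0: ok.
bc: 1c undefined. 1c->0: no, bccc/aa meet in 0. 1c->1: ok.
bcb: 1b undefined. 1b->0: ok.
All examples now run through 2 states with every (state, symbol) defined. Accept strings end in {1}, Reject strings end in {0}; accept={1}.

states=2 start=0 accept={1} delta: 0a->0 0b->1 0c->1 1a->0 1b->0 1c->1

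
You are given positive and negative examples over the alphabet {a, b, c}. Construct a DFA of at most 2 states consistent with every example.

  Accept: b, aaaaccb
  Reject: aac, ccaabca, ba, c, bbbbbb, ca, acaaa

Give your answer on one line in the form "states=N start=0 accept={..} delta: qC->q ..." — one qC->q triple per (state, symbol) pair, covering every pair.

states=2 start=0 accept={1} delta: 0a->0 0b->1 0c->0 1a->0 1b->0 1c->0

Fold the examples into a partial DFA from state 0: repeatedly fix the first undefined (state, symbol) met by the shortest-then-alphabetical prefix, trying targets in increasing order and rejecting any under which an Accept and a Reject string meet in one state with the same remainder; add a state when all current targets are rejected. Accepting states are where Accept strings end.
a: 0a undefined. 0a->0: ok.
b: 0b undefined. 0b->0: no, b/ba meet in 0. Open state 1: 0b->1.
c: 0c undefined. 0c->0: ok.
ba: 1a undefined. 1a->0: ok.
bb: 1b undefined. 1b->0: ok.
ccaabc: 1c undefined. 1c->0: ok.
All examples now run through 2 states with every (state, symbol) defined. Accept strings end in {1}, Reject strings end in {0}; accept={1}.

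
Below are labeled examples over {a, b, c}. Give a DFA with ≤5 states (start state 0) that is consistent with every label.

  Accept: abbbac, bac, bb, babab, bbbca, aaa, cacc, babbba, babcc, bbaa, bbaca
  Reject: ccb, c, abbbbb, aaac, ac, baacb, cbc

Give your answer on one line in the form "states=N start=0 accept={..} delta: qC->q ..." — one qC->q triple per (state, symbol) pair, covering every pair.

states=5 start=0 accept={0,2,3} delta: 0a->0 0b->1 0c->1 1a->1 1b->2 1c->3 2a->2 2b->3 2c->4 3a->1 3b->4 3c->0 4a->0 4b->1 4c->0

State merging on the prefix tree: take the shortest (then alphabetical) example prefix whose next move is undefined and point that move at state 0, else 1, else 2, ...; a target is out if some Accept/Reject pair would then sit in one state with the same input left (inseparable). If every existing state is out, open a new one.
a: 0a undefined. 0a->0: ok.
b: 0b undefined. 0b->0: no, abbbac/c meet in 0 with "c" left. Open state 1: 0b->1.
c: 0c undefined. 0c->0: no, aaa/c meet in 0. 0c->1: ok.
ba: 1a undefined. 1a->0: no, bac/c meet in 1. 1a->1: ok.
bb: 1b undefined. 1b->0: no, babab/c meet in 1. 1b->1: no, abbbac/cbc meet in 1 with "c" left. Open state 2: 1b->2.
cc: 1c undefined. 1c->0: no, cacc/ccb meet in 1. 1c->1: no, bac/c meet in 1. 1c->2: no, cacc/cbc meet in 2 with "c" left. Open state 3: 1c->3.
bba: 2a undefined. 2a->0: no, babab/c meet in 1. 2a->1: no, bbaa/c meet in 1. 2a->2: ok.
bbb: 2b undefined. 2b->0: no, abbbac/c meet in 1. 2b->1: no, babab/c meet in 1. 2b->2: no, abbbac/cbc meet in 2 with "c" left. 2b->3: ok.
cbc: 2c undefined. 2c->0: no, aaa/cbc meet in 0. 2c->1: no, bbaca/c meet in 1. 2c->2: no, bb/cbc meet in 2. 2c->3: no, bac/cbc meet in 3. Open state 4: 2c->4.
ccb: 3b undefined. 3b->0: no, aaa/ccb meet in 0. 3b->1: no, bb/abbbbb meet in 2. 3b->2: no, bac/abbbbb meet in 3. 3b->3: no, bac/ccb meet in 3. 3b->4: ok.
bbbc: 3c undefined. 3c->0: ok.
abbba: 3a undefined. 3a->0: no, abbbac/c meet in 1. 3a->1: ok.
babcc: 4c undefined. 4c->0: ok.
bbaca: 4a undefined. 4a->0: ok.
abbbbb: 4b undefined. 4b->0: no, bbbca/abbbbb meet in 0. 4b->1: ok.
All examples now run through 5 states with every (state, symbol) defined. Accept strings end in {0,2,3}, Reject strings end in {1,4}; accept={0,2,3}.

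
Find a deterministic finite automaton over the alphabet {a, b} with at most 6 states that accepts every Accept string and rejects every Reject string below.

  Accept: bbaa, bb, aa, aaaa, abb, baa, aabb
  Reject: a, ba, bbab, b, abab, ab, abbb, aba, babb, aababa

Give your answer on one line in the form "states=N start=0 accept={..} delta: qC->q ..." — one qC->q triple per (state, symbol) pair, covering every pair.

states=5 start=0 accept={0} delta: 0a->1 0b->2 1a->0 1b->2 2a->3 2b->0 3a->0 3b->4 4a->1 4b->1

State merging on the prefix tree: take the shortest (then alphabetical) example prefix whose next move is undefined and point that move at state 0, else 1, else 2, ...; a target is out if some Accept/Reject pair would then sit in one state with the same input left (inseparable). If every existing state is out, open a new one.
a: 0a undefined. 0a->0: no, aa/a meet in 0. Open state 1: 0a->1.
b: 0b undefined. 0b->0: no, bb/b meet in 0. 0b->1: no, bb/ab meet in 1 with "b" left. Open state 2: 0b->2.
aa: 1a undefined. 1a->0: ok.
ab: 1b undefined. 1b->0: no, bb/abbb meet in 2 with "b" left. 1b->1: no, aa/aba meet in 0. 1b->2: ok.
ba: 2a undefined. 2a->0: no, bb/babb meet in 2 with "b" left. 2a->1: no, bb/babb meet in 2 with "b" left. 2a->2: no, bb/abab meet in 2 with "b" left. Open state 3: 2a->3.
bb: 2b undefined. 2b->0: ok.
baa: 3a undefined. 3a->0: ok.
bab: 3b undefined. 3b->0: no, bbaa/abab meet in 0. 3b->1: no, bbaa/aababa meet in 0. 3b->2: no, bbaa/babb meet in 0. 3b->3: no, bbaa/aababa meet in 0. Open state 4: 3b->4.
babb: 4b undefined. 4b->0: no, bbaa/babb meet in 0. 4b->1: ok.
aababa: 4a undefined. 4a->0: no, bbaa/aababa meet in 0. 4a->1: ok.
All examples now run through 5 states with every (state, symbol) defined. Accept strings end in {0}, Reject strings end in {1,2,3,4}; accept={0}.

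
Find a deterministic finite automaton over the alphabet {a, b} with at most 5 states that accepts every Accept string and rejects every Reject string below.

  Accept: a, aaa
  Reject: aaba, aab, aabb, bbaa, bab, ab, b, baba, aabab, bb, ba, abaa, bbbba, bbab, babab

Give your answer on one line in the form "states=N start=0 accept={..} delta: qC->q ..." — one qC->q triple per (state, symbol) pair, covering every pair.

Grow the machine one transition at a time. Run the examples from 0; the earliest place one falls off (shortest prefix, ties alphabetical) gets sent to the lowest-numbered state that keeps every Accept/Reject pair distinguishable — a pair clashes when both reach the same state with identical unread suffix — and to a fresh state only if none does.
a: 0a undefined. 0a->0: ok.
b: 0b undefined. 0b->0: no, a/aaba meet in 0. Open state 1: 0b->1.
ba: 1a undefined. 1a->0: no, a/aaba meet in 0. 1a->1: ok.
bb: 1b undefined. 1b->0: no, a/aabb meet in 0. 1b->1: ok.
All examples now run through 2 states with every (state, symbol) defined. Accept strings end in {0}, Reject strings end in {1}; accept={0}.

states=2 start=0 accept={0} delta: 0a->0 0b->1 1a->1 1b->1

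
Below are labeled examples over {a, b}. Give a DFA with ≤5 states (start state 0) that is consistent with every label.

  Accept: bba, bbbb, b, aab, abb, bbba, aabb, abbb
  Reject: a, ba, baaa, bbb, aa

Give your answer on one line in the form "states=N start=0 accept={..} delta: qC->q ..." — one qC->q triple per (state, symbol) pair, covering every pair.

states=5 start=0 accept={2,3} delta: 0a->1 0b->2 1a->0 1b->0 2a->0 2b->3 3a->2 3b->4 4a->2 4b->2

State merging on the prefix tree: take the shortest (then alphabetical) example prefix whose next move is undefined and point that move at state 0, else 1, else 2, ...; a target is out if some Accept/Reject pair would then sit in one state with the same input left (inseparable). If every existing state is out, open a new one.
a: 0a undefined. 0a->0: no, abbb/bbb meet in 0 with "bbb" left. Open state 1: 0a->1.
b: 0b undefined. 0b->0: no, bba/a meet in 1. 0b->1: no, b/a meet in 1. Open state 2: 0b->2.
aa: 1a undefined. 1a->0: ok.
ab: 1b undefined. 1b->0: ok.
ba: 2a undefined. 2a->0: ok.
bb: 2b undefined. 2b->0: no, bba/a meet in 1. 2b->1: no, bba/ba meet in 0. 2b->2: no, bba/ba meet in 0. Open state 3: 2b->3.
bba: 3a undefined. 3a->0: no, bba/ba meet in 0. 3a->1: no, bba/a meet in 1. 3a->2: ok.
bbb: 3b undefined. 3b->0: no, bbba/a meet in 1. 3b->1: no, bbbb/ba meet in 0. 3b->2: no, bba/bbb meet in 2. 3b->3: no, bbbb/bbb meet in 3. Open state 4: 3b->4.
bbba: 4a undefined. 4a->0: no, bbba/ba meet in 0. 4a->1: no, bbba/a meet in 1. 4a->2: ok.
bbbb: 4b undefined. 4b->0: no, bbbb/ba meet in 0. 4b->1: no, bbbb/a meet in 1. 4b->2: ok.
All examples now run through 5 states with every (state, symbol) defined. Accept strings end in {2,3}, Reject strings end in {0,1,4}; accept={2,3}.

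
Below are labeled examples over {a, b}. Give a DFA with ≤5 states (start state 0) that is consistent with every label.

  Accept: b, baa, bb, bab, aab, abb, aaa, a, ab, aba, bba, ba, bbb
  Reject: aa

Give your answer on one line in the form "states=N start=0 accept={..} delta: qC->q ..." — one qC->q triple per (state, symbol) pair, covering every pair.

Fold the examples into a partial DFA from state 0: repeatedly fix the first undefined (state, symbol) met by the shortest-then-alphabetical prefix, trying targets in increasing order and rejecting any under which an Accept and a Reject string meet in one state with the same remainder; add a state when all current targets are rejected. Accepting states are where Accept strings end.
a: 0a undefined. 0a->0: no, aaa/aa meet in 0. Open state 1: 0a->1.
b: 0b undefined. 0b->0: no, baa/aa meet in 1 with "a" left. 0b->1: no, ba/aa meet in 1 with "a" left. Open state 2: 0b->2.
aa: 1a undefined. 1a->0: ok.
ab: 1b undefined. 1b->0: no, ab/aa meet in 0. 1b->1: no, aba/aa meet in 0. 1b->2: ok.
ba: 2a undefined. 2a->0: no, aba/aa meet in 0. 2a->1: no, baa/aa meet in 0. 2a->2: ok.
bb: 2b undefined. 2b->0: no, bb/aa meet in 0. 2b->1: no, bba/aa meet in 0. 2b->2: ok.
All examples now run through 3 states with every (state, symbol) defined. Accept strings end in {1,2}, Reject strings end in {0}; accept={1,2}.

states=3 start=0 accept={1,2} delta: 0a->1 0b->2 1a->0 1b->2 2a->2 2b->2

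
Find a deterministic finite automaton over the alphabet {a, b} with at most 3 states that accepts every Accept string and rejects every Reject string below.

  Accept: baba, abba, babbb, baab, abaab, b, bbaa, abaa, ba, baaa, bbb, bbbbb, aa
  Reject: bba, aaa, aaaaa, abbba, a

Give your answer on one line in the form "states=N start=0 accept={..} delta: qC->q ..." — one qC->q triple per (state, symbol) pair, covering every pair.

states=3 start=0 accept={0,2} delta: 0a->1 0b->2 1a->0 1b->0 2a->0 2b->0

Fold the examples into a partial DFA from state 0: repeatedly fix the first undefined (state, symbol) met by the shortest-then-alphabetical prefix, trying targets in increasing order and rejecting any under which an Accept and a Reject string meet in one state with the same remainder; add a state when all current targets are rejected. Accepting states are where Accept strings end.
a: 0a undefined. 0a->0: no, abba/bba meet in 0 with "bba" left. Open state 1: 0a->1.
b: 0b undefined. 0b->0: no, ba/bba meet in 1. 0b->1: no, b/a meet in 1. Open state 2: 0b->2.
aa: 1a undefined. 1a->0: ok.
ab: 1b undefined. 1b->0: ok.
ba: 2a undefined. 2a->0: ok.
bb: 2b undefined. 2b->0: ok.
All examples now run through 3 states with every (state, symbol) defined. Accept strings end in {0,2}, Reject strings end in {1}; accept={0,2}.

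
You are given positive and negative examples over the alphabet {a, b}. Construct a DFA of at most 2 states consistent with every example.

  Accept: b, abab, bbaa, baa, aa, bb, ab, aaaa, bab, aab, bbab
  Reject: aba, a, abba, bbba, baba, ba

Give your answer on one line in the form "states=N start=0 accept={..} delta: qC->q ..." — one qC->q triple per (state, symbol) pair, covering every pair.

states=2 start=0 accept={0} delta: 0a->1 0b->0 1a->0 1b->0

Grow the machine one transition at a time. Run the examples from 0; the earliest place one falls off (shortest prefix, ties alphabetical) gets sent to the lowest-numbered state that keeps every Accept/Reject pair distinguishable — a pair clashes when both reach the same state with identical unread suffix — and to a fresh state only if none does.
a: 0a undefined. 0a->0: no, aa/a meet in 0. Open state 1: 0a->1.
b: 0b undefined. 0b->0: ok.
aa: 1a undefined. 1a->0: ok.
ab: 1b undefined. 1b->0: ok.
All examples now run through 2 states with every (state, symbol) defined. Accept strings end in {0}, Reject strings end in {1}; accept={0}.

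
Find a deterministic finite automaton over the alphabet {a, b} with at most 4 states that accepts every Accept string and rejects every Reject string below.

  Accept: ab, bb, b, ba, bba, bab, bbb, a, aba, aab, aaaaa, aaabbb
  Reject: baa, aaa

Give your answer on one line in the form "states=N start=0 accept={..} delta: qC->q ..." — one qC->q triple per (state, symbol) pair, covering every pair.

State merging on the prefix tree: take the shortest (then alphabetical) example prefix whose next move is undefined and point that move at state 0, else 1, else 2, ...; a target is out if some Accept/Reject pair would then sit in one state with the same input left (inseparable). If every existing state is out, open a new one.
a: 0a undefined. 0a->0: no, a/aaa meet in 0. Open state 1: 0a->1.
b: 0b undefined. 0b->0: ok.
aa: 1a undefined. 1a->0: no, bb/baa meet in 0. 1a->1: no, ba/baa meet in 1. Open state 2: 1a->2.
ab: 1b undefined. 1b->0: ok.
aaa: 2a undefined. 2a->0: no, ab/aaa meet in 0. 2a->1: no, ba/aaa meet in 1. 2a->2: no, aaaaa/baa meet in 2. Open state 3: 2a->3.
aab: 2b undefined. 2b->0: ok.
aaaa: 3a undefined. 3a->0: ok.
aaab: 3b undefined. 3b->0: ok.
All examples now run through 4 states with every (state, symbol) defined. Accept strings end in {0,1}, Reject strings end in {2,3}; accept={0,1}.

states=4 start=0 accept={0,1} delta: 0a->1 0b->0 1a->2 1b->0 2a->3 2b->0 3a->0 3b->0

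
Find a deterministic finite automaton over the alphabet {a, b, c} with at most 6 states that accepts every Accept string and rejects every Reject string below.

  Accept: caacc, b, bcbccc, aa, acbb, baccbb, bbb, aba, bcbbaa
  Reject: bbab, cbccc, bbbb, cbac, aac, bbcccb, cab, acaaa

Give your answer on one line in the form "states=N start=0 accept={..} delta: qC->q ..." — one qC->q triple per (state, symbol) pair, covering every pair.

Fold the examples into a partial DFA from state 0: repeatedly fix the first undefined (state, symbol) met by the shortest-then-alphabetical prefix, trying targets in increasing order and rejecting any under which an Accept and a Reject string meet in one state with the same remainder; add a state when all current targets are rejected. Accepting states are where Accept strings end.
a: 0a undefined. 0a->0: ok.
b: 0b undefined. 0b->0: no, b/bbab meet in 0. Open state 1: 0b->1.
c: 0c undefined. 0c->0: no, caacc/aac meet in 0. 0c->1: no, b/aac meet in 1. Open state 2: 0c->2.
ba: 1a undefined. 1a->0: ok.
bb: 1b undefined. 1b->0: no, b/bbab meet in 1. 1b->1: no, b/bbab meet in 1. 1b->2: no, acbb/bbbb meet in 2 with "bb" left. Open state 3: 1b->3.
bc: 1c undefined. 1c->0: ok.
ca: 2a undefined. 2a->0: no, b/cab meet in 1. 2a->1: no, aa/acaaa meet in 0. 2a->2: ok.
cb: 2b undefined. 2b->0: no, caacc/cbccc meet in 2 with "cc" left. 2b->1: no, b/cab meet in 1. 2b->2: no, bcbccc/cbac meet in 2 with "c" left. 2b->3: ok.
bba: 3a undefined. 3a->0: no, b/bbab meet in 1. 3a->1: no, aa/cbac meet in 0. 3a->2: no, bcbccc/cbac meet in 2 with "c" left. 3a->3: no, acbb/bbab meet in 3 with "b" left. Open state 4: 3a->4.
bbb: 3b undefined. 3b->0: no, b/bbbb meet in 1. 3b->1: ok.
bbc: 3c undefined. 3c->0: no, bcbccc/cbccc meet in 2 with "c" left. 3c->1: ok.
bacc: 2c undefined. 2c->0: no, caacc/cbccc meet in 2. 2c->1: ok.
bbab: 4b undefined. 4b->0: no, caacc/bbab meet in 0. 4b->1: no, b/bbab meet in 1. 4b->2: ok.
cbac: 4c undefined. 4c->0: no, caacc/cbac meet in 0. 4c->1: no, b/cbac meet in 1. 4c->2: ok.
bcbbaa: 4a undefined. 4a->0: ok.
All examples now run through 5 states with every (state, symbol) defined. Accept strings end in {0,1}, Reject strings end in {2,3}; accept={0,1}.

states=5 start=0 accept={0,1} delta: 0a->0 0b->1 0c->2 1a->0 1b->3 1c->0 2a->2 2b->3 2c->1 3a->4 3b->1 3c->1 4a->0 4b->2 4c->2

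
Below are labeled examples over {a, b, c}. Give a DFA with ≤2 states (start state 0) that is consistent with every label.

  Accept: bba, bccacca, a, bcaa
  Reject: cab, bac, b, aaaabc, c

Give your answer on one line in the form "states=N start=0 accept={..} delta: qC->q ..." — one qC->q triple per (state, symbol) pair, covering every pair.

State merging on the prefix tree: take the shortest (then alphabetical) example prefix whose next move is undefined and point that move at state 0, else 1, else 2, ...; a target is out if some Accept/Reject pair would then sit in one state with the same input left (inseparable). If every existing state is out, open a new one.
a: 0a undefined. 0a->0: ok.
b: 0b undefined. 0b->0: no, bba/b meet in 0. Open state 1: 0b->1.
c: 0c undefined. 0c->0: no, a/c meet in 0. 0c->1: ok.
ba: 1a undefined. 1a->0: ok.
bb: 1b undefined. 1b->0: ok.
bc: 1c undefined. 1c->0: no, bba/aaaabc meet in 0. 1c->1: ok.
All examples now run through 2 states with every (state, symbol) defined. Accept strings end in {0}, Reject strings end in {1}; accept={0}.

states=2 start=0 accept={0} delta: 0a->0 0b->1 0c->1 1a->0 1b->0 1c->1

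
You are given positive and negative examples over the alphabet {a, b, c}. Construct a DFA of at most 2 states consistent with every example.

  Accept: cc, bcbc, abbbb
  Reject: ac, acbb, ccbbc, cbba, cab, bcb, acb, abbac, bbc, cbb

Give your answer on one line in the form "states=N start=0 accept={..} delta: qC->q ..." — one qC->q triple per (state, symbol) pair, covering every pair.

Grow the machine one transition at a time. Run the examples from 0; the earliest place one falls off (shortest prefix, ties alphabetical) gets sent to the lowest-numbered state that keeps every Accept/Reject pair distinguishable — a pair clashes when both reach the same state with identical unread suffix — and to a fresh state only if none does.
a: 0a undefined. 0a->0: ok.
b: 0b undefined. 0b->0: ok.
c: 0c undefined. 0c->0: no, cc/ac meet in 0. Open state 1: 0c->1.
ca: 1a undefined. 1a->0: no, abbbb/cab meet in 0. 1a->1: ok.
cb: 1b undefined. 1b->0: no, bcbc/ac meet in 1. 1b->1: ok.
cc: 1c undefined. 1c->0: ok.
All examples now run through 2 states with every (state, symbol) defined. Accept strings end in {0}, Reject strings end in {1}; accept={0}.

states=2 start=0 accept={0} delta: 0a->0 0b->0 0c->1 1a->1 1b->1 1c->0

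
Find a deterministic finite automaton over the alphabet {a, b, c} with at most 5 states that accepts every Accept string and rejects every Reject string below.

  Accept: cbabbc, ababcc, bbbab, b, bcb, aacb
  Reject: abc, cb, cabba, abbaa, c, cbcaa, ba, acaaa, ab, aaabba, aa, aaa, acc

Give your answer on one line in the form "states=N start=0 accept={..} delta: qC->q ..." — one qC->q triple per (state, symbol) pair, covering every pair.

states=5 start=0 accept={1,4} delta: 0a->1 0b->1 0c->2 1a->2 1b->2 1c->0 2a->2 2b->3 2c->0 3a->3 3b->4 3c->4 4a->2 4b->3 4c->1

Grow the machine one transition at a time. Run the examples from 0; the earliest place one falls off (shortest prefix, ties alphabetical) gets sent to the lowest-numbered state that keeps every Accept/Reject pair distinguishable — a pair clashes when both reach the same state with identical unread suffix — and to a fresh state only if none does.
a: 0a undefined. 0a->0: no, b/ab meet in 0 with "b" left. Open state 1: 0a->1.
b: 0b undefined. 0b->0: no, bbbab/ab meet in 1 with "b" left. 0b->1: ok.
c: 0c undefined. 0c->0: no, b/cb meet in 1. 0c->1: no, b/c meet in 1. Open state 2: 0c->2.
aa: 1a undefined. 1a->0: no, b/aaa meet in 1. 1a->1: no, b/ba meet in 1. 1a->2: ok.
ab: 1b undefined. 1b->0: no, bbbab/cb meet in 2 with "b" left. 1b->1: no, bbbab/cb meet in 2 with "b" left. 1b->2: ok.
ac: 1c undefined. 1c->0: ok.
ca: 2a undefined. 2a->0: no, ababcc/c meet in 2. 2a->1: no, b/acaaa meet in 1. 2a->2: ok.
cb: 2b undefined. 2b->0: no, cbabbc/cabba meet in 2. 2b->1: no, cbabbc/abc meet in 2 with "c" left. 2b->2: no, cbabbc/abc meet in 2 with "c" left. Open state 3: 2b->3.
aac: 2c undefined. 2c->0: ok.
cba: 3a undefined. 3a->0: no, cbabbc/abc meet in 0. 3a->1: no, bbbab/abbaa meet in 2. 3a->2: no, bbbab/cb meet in 3. 3a->3: ok.
cbc: 3c undefined. 3c->0: no, ababcc/c meet in 2. 3c->1: no, ababcc/abc meet in 0. 3c->2: no, ababcc/abc meet in 0. 3c->3: no, ababcc/cb meet in 3. Open state 4: 3c->4.
cabb: 3b undefined. 3b->0: no, cbabbc/abc meet in 0. 3b->1: no, cbabbc/abc meet in 0. 3b->2: no, bbbab/cabba meet in 2. 3b->3: no, bbbab/cb meet in 3. 3b->4: ok.
cbca: 4a undefined. 4a->0: no, b/cbcaa meet in 1. 4a->1: no, b/cabba meet in 1. 4a->2: ok.
cbabb: 4b undefined. 4b->0: no, cbabbc/cabba meet in 2. 4b->1: no, cbabbc/abc meet in 0. 4b->2: no, cbabbc/abc meet in 0. 4b->3: ok.
ababcc: 4c undefined. 4c->0: no, ababcc/abc meet in 0. 4c->1: ok.
All examples now run through 5 states with every (state, symbol) defined. Accept strings end in {1,4}, Reject strings end in {0,2,3}; accept={1,4}.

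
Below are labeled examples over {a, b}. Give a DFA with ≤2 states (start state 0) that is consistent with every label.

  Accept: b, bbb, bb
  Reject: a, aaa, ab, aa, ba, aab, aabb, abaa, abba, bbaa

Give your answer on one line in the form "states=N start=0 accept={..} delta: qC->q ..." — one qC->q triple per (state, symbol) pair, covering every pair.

states=2 start=0 accept={0} delta: 0a->1 0b->0 1a->1 1b->1

Grow the machine one transition at a time. Run the examples from 0; the earliest place one falls off (shortest prefix, ties alphabetical) gets sent to the lowest-numbered state that keeps every Accept/Reject pair distinguishable — a pair clashes when both reach the same state with identical unread suffix — and to a fresh state only if none does.
a: 0a undefined. 0a->0: no, b/ab meet in 0 with "b" left. Open state 1: 0a->1.
b: 0b undefined. 0b->0: ok.
aa: 1a undefined. 1a->0: no, b/aa meet in 0. 1a->1: ok.
ab: 1b undefined. 1b->0: no, b/ab meet in 0. 1b->1: ok.
All examples now run through 2 states with every (state, symbol) defined. Accept strings end in {0}, Reject strings end in {1}; accept={0}.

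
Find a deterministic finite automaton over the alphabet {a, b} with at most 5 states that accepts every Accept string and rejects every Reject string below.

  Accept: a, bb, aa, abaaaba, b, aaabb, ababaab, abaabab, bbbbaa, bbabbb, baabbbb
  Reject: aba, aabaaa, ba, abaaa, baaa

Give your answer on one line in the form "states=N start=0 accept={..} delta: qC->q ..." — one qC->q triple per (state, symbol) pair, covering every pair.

states=3 start=0 accept={0,1} delta: 0a->0 0b->1 1a->2 1b->0 2a->1 2b->0

Grow the machine one transition at a time. Run the examples from 0; the earliest place one falls off (shortest prefix, ties alphabetical) gets sent to the lowest-numbered state that keeps every Accept/Reject pair distinguishable — a pair clashes when both reach the same state with identical unread suffix — and to a fresh state only if none does.
a: 0a undefined. 0a->0: ok.
b: 0b undefined. 0b->0: no, a/aba meet in 0. Open state 1: 0b->1.
ba: 1a undefined. 1a->0: no, a/aba meet in 0. 1a->1: no, b/aba meet in 1. Open state 2: 1a->2.
bb: 1b undefined. 1b->0: ok.
baa: 2a undefined. 2a->0: no, a/aabaaa meet in 0. 2a->1: ok.
abab: 2b undefined. 2b->0: ok.
All examples now run through 3 states with every (state, symbol) defined. Accept strings end in {0,1}, Reject strings end in {2}; accept={0,1}.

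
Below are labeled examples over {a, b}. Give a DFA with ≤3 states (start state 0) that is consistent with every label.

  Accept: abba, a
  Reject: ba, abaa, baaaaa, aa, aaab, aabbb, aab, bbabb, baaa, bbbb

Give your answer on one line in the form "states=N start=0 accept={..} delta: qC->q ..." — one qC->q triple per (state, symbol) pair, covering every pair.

State merging on the prefix tree: take the shortest (then alphabetical) example prefix whose next move is undefined and point that move at state 0, else 1, else 2, ...; a target is out if some Accept/Reject pair would then sit in one state with the same input left (inseparable). If every existing state is out, open a new one.
a: 0a undefined. 0a->0: no, a/aa meet in 0. Open state 1: 0a->1.
b: 0b undefined. 0b->0: no, a/ba meet in 1. 0b->1: ok.
aa: 1a undefined. 1a->0: no, a/aab meet in 1. 1a->1: no, a/ba meet in 1. Open state 2: 1a->2.
ab: 1b undefined. 1b->0: no, abba/ba meet in 2. 1b->1: no, abba/ba meet in 2. 1b->2: ok.
aaa: 2a undefined. 2a->0: no, a/abaa meet in 1. 2a->1: ok.
aab: 2b undefined. 2b->0: no, abba/bbbb meet in 1. 2b->1: no, abba/ba meet in 2. 2b->2: ok.
All examples now run through 3 states with every (state, symbol) defined. Accept strings end in {1}, Reject strings end in {2}; accept={1}.

states=3 start=0 accept={1} delta: 0a->1 0b->1 1a->2 1b->2 2a->1 2b->2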